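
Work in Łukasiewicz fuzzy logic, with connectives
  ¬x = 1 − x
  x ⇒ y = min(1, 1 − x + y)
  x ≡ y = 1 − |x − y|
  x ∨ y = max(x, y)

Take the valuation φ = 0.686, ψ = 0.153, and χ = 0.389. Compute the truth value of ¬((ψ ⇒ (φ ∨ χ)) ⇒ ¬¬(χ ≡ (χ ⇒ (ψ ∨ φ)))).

0.611

φ ∨ χ = max(0.686, 0.389) = 0.686
ψ ⇒ (φ ∨ χ) = min(1, 1 − 0.153 + 0.686) = min(1, 1.533) = 1.000
ψ ∨ φ = max(0.153, 0.686) = 0.686
χ ⇒ (ψ ∨ φ) = min(1, 1 − 0.389 + 0.686) = min(1, 1.297) = 1.000
χ ≡ (χ ⇒ (ψ ∨ φ)) = 1 − |0.389 − 1.000| = 1 − 0.611 = 0.389
¬(χ ≡ (χ ⇒ (ψ ∨ φ))) = 1 − 0.389 = 0.611
¬¬(χ ≡ (χ ⇒ (ψ ∨ φ))) = 1 − 0.611 = 0.389
(ψ ⇒ (φ ∨ χ)) ⇒ ¬¬(χ ≡ (χ ⇒ (ψ ∨ φ))) = min(1, 1 − 1.000 + 0.389) = min(1, 0.389) = 0.389
¬((ψ ⇒ (φ ∨ χ)) ⇒ ¬¬(χ ≡ (χ ⇒ (ψ ∨ φ)))) = 1 − 0.389 = 0.611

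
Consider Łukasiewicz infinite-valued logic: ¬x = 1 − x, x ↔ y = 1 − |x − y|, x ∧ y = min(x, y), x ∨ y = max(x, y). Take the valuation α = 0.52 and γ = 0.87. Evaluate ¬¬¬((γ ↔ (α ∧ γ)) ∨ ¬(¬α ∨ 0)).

0.35

α ∧ γ = min(0.52, 0.87) = 0.52
γ ↔ (α ∧ γ) = 1 − |0.87 − 0.52| = 1 − 0.35 = 0.65
¬α = 1 − 0.52 = 0.48
¬α ∨ 0 = max(0.48, 0.00) = 0.48
¬(¬α ∨ 0) = 1 − 0.48 = 0.52
(γ ↔ (α ∧ γ)) ∨ ¬(¬α ∨ 0) = max(0.65, 0.52) = 0.65
¬((γ ↔ (α ∧ γ)) ∨ ¬(¬α ∨ 0)) = 1 − 0.65 = 0.35
¬¬((γ ↔ (α ∧ γ)) ∨ ¬(¬α ∨ 0)) = 1 − 0.35 = 0.65
¬¬¬((γ ↔ (α ∧ γ)) ∨ ¬(¬α ∨ 0)) = 1 − 0.65 = 0.35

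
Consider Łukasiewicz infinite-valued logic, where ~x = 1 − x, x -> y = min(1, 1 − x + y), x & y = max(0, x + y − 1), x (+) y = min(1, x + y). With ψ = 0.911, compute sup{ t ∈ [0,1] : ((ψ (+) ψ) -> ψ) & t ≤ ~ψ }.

0.178

ψ (+) ψ = min(1, 0.911 + 0.911) = min(1, 1.822) = 1.000
(ψ (+) ψ) -> ψ = min(1, 1 − 1.000 + 0.911) = min(1, 0.911) = 0.911
So the left factor is (ψ (+) ψ) -> ψ = 0.911.
~ψ = 1 − 0.911 = 0.089
So the right-hand bound is ~ψ = 0.089.
The residuum of the Łukasiewicz t-norm gives the supremum: min(1, 1 − 0.911 + 0.089).
1 − 0.911 + 0.089 = 0.178, so t = min(1, 0.178) = 0.178.
Check: 0.911 & 0.178 = max(0, 0.089) = 0.089 ≤ 0.089.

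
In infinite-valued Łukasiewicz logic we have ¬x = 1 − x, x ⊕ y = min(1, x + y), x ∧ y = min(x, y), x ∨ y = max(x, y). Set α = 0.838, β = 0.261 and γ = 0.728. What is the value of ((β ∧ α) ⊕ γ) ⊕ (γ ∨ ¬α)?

1.000

β ∧ α = min(0.261, 0.838) = 0.261
(β ∧ α) ⊕ γ = min(1, 0.261 + 0.728) = min(1, 0.989) = 0.989
¬α = 1 − 0.838 = 0.162
γ ∨ ¬α = max(0.728, 0.162) = 0.728
((β ∧ α) ⊕ γ) ⊕ (γ ∨ ¬α) = min(1, 0.989 + 0.728) = min(1, 1.717) = 1.000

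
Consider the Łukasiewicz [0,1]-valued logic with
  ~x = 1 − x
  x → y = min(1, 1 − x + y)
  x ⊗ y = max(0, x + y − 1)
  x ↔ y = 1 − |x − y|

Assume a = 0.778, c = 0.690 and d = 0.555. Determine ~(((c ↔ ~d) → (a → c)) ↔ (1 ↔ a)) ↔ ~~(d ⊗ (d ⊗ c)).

~d = 1 − 0.555 = 0.445
c ↔ ~d = 1 − |0.690 − 0.445| = 1 − 0.245 = 0.755
a → c = min(1, 1 − 0.778 + 0.690) = min(1, 0.912) = 0.912
(c ↔ ~d) → (a → c) = min(1, 1 − 0.755 + 0.912) = min(1, 1.157) = 1.000
1 ↔ a = 1 − |1.000 − 0.778| = 1 − 0.222 = 0.778
((c ↔ ~d) → (a → c)) ↔ (1 ↔ a) = 1 − |1.000 − 0.778| = 1 − 0.222 = 0.778
~(((c ↔ ~d) → (a → c)) ↔ (1 ↔ a)) = 1 − 0.778 = 0.222
d ⊗ c = max(0, 0.555 + 0.690 − 1) = max(0, 0.245) = 0.245
d ⊗ (d ⊗ c) = max(0, 0.555 + 0.245 − 1) = max(0, -0.200) = 0.000
~(d ⊗ (d ⊗ c)) = 1 − 0.000 = 1.000
~~(d ⊗ (d ⊗ c)) = 1 − 1.000 = 0.000
~(((c ↔ ~d) → (a → c)) ↔ (1 ↔ a)) ↔ ~~(d ⊗ (d ⊗ c)) = 1 − |0.222 − 0.000| = 1 − 0.222 = 0.778

0.778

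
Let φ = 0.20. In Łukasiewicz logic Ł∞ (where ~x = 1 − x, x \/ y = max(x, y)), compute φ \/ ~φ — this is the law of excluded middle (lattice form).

~φ = 1 − 0.20 = 0.80
φ \/ ~φ = max(0.20, 0.80) = 0.80
(The value 0.80 < 1 shows this instance is not satisfied; not a Ł∞-tautology — its value is max(a, 1−a).)

0.80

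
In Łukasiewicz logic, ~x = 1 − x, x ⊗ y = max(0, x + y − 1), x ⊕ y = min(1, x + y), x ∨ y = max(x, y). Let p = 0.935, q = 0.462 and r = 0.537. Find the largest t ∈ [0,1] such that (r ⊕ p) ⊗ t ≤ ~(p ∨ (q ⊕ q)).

r ⊕ p = min(1, 0.537 + 0.935) = min(1, 1.472) = 1.000
So the left factor is r ⊕ p = 1.000.
q ⊕ q = min(1, 0.462 + 0.462) = min(1, 0.924) = 0.924
p ∨ (q ⊕ q) = max(0.935, 0.924) = 0.935
~(p ∨ (q ⊕ q)) = 1 − 0.935 = 0.065
So the right-hand bound is ~(p ∨ (q ⊕ q)) = 0.065.
The residuum of the Łukasiewicz t-norm gives the supremum: min(1, 1 − 1.000 + 0.065).
1 − 1.000 + 0.065 = 0.065, so t = min(1, 0.065) = 0.065.
Check: 1.000 ⊗ 0.065 = max(0, 0.065) = 0.065 ≤ 0.065.

0.065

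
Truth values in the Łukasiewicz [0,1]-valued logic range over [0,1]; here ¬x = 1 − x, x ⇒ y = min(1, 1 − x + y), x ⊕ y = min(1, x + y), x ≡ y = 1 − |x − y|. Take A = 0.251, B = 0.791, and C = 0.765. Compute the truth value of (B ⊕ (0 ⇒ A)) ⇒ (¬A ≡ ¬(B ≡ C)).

0.277

0 ⇒ A = min(1, 1 − 0.000 + 0.251) = min(1, 1.251) = 1.000
B ⊕ (0 ⇒ A) = min(1, 0.791 + 1.000) = min(1, 1.791) = 1.000
¬A = 1 − 0.251 = 0.749
B ≡ C = 1 − |0.791 − 0.765| = 1 − 0.026 = 0.974
¬(B ≡ C) = 1 − 0.974 = 0.026
¬A ≡ ¬(B ≡ C) = 1 − |0.749 − 0.026| = 1 − 0.723 = 0.277
(B ⊕ (0 ⇒ A)) ⇒ (¬A ≡ ¬(B ≡ C)) = min(1, 1 − 1.000 + 0.277) = min(1, 0.277) = 0.277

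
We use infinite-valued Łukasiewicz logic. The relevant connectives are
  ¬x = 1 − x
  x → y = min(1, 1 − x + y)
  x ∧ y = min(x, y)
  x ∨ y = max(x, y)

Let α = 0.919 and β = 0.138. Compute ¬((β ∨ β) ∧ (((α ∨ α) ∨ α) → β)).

β ∨ β = max(0.138, 0.138) = 0.138
α ∨ α = max(0.919, 0.919) = 0.919
(α ∨ α) ∨ α = max(0.919, 0.919) = 0.919
((α ∨ α) ∨ α) → β = min(1, 1 − 0.919 + 0.138) = min(1, 0.219) = 0.219
(β ∨ β) ∧ (((α ∨ α) ∨ α) → β) = min(0.138, 0.219) = 0.138
¬((β ∨ β) ∧ (((α ∨ α) ∨ α) → β)) = 1 − 0.138 = 0.862

0.862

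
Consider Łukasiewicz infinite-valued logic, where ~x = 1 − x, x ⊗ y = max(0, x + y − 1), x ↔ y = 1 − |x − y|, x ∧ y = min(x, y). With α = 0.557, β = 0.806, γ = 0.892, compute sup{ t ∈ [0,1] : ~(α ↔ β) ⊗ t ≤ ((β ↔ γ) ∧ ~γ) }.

α ↔ β = 1 − |0.557 − 0.806| = 1 − 0.249 = 0.751
~(α ↔ β) = 1 − 0.751 = 0.249
So the left factor is ~(α ↔ β) = 0.249.
β ↔ γ = 1 − |0.806 − 0.892| = 1 − 0.086 = 0.914
~γ = 1 − 0.892 = 0.108
(β ↔ γ) ∧ ~γ = min(0.914, 0.108) = 0.108
So the right-hand bound is (β ↔ γ) ∧ ~γ = 0.108.
The residuum of the Łukasiewicz t-norm gives the supremum: min(1, 1 − 0.249 + 0.108).
1 − 0.249 + 0.108 = 0.859, so t = min(1, 0.859) = 0.859.
Check: 0.249 ⊗ 0.859 = max(0, 0.108) = 0.108 ≤ 0.108.

0.859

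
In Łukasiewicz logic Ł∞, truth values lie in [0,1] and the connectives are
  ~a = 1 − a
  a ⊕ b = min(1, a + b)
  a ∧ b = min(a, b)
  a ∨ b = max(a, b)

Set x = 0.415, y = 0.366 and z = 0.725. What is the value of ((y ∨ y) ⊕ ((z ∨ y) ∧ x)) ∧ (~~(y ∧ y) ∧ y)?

y ∨ y = max(0.366, 0.366) = 0.366
z ∨ y = max(0.725, 0.366) = 0.725
(z ∨ y) ∧ x = min(0.725, 0.415) = 0.415
(y ∨ y) ⊕ ((z ∨ y) ∧ x) = min(1, 0.366 + 0.415) = min(1, 0.781) = 0.781
y ∧ y = min(0.366, 0.366) = 0.366
~(y ∧ y) = 1 − 0.366 = 0.634
~~(y ∧ y) = 1 − 0.634 = 0.366
~~(y ∧ y) ∧ y = min(0.366, 0.366) = 0.366
((y ∨ y) ⊕ ((z ∨ y) ∧ x)) ∧ (~~(y ∧ y) ∧ y) = min(0.781, 0.366) = 0.366

0.366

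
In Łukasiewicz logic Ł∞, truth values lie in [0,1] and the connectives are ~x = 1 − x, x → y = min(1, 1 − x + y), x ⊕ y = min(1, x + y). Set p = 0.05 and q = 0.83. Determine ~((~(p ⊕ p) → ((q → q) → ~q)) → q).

p ⊕ p = min(1, 0.05 + 0.05) = min(1, 0.10) = 0.10
~(p ⊕ p) = 1 − 0.10 = 0.90
q → q = min(1, 1 − 0.83 + 0.83) = min(1, 1.00) = 1.00
~q = 1 − 0.83 = 0.17
(q → q) → ~q = min(1, 1 − 1.00 + 0.17) = min(1, 0.17) = 0.17
~(p ⊕ p) → ((q → q) → ~q) = min(1, 1 − 0.90 + 0.17) = min(1, 0.27) = 0.27
(~(p ⊕ p) → ((q → q) → ~q)) → q = min(1, 1 − 0.27 + 0.83) = min(1, 1.56) = 1.00
~((~(p ⊕ p) → ((q → q) → ~q)) → q) = 1 − 1.00 = 0.00

0.00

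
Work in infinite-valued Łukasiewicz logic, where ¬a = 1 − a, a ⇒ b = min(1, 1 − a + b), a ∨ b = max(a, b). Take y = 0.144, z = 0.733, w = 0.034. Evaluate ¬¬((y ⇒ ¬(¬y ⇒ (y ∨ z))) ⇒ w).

0.055

¬y = 1 − 0.144 = 0.856
y ∨ z = max(0.144, 0.733) = 0.733
¬y ⇒ (y ∨ z) = min(1, 1 − 0.856 + 0.733) = min(1, 0.877) = 0.877
¬(¬y ⇒ (y ∨ z)) = 1 − 0.877 = 0.123
y ⇒ ¬(¬y ⇒ (y ∨ z)) = min(1, 1 − 0.144 + 0.123) = min(1, 0.979) = 0.979
(y ⇒ ¬(¬y ⇒ (y ∨ z))) ⇒ w = min(1, 1 − 0.979 + 0.034) = min(1, 0.055) = 0.055
¬((y ⇒ ¬(¬y ⇒ (y ∨ z))) ⇒ w) = 1 − 0.055 = 0.945
¬¬((y ⇒ ¬(¬y ⇒ (y ∨ z))) ⇒ w) = 1 − 0.945 = 0.055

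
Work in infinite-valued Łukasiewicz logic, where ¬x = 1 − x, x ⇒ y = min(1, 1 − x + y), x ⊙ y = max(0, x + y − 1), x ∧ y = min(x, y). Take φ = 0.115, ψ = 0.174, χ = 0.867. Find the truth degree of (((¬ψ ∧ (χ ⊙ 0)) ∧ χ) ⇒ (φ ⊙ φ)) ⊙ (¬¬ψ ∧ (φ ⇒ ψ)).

0.174

¬ψ = 1 − 0.174 = 0.826
χ ⊙ 0 = max(0, 0.867 + 0.000 − 1) = max(0, -0.133) = 0.000
¬ψ ∧ (χ ⊙ 0) = min(0.826, 0.000) = 0.000
(¬ψ ∧ (χ ⊙ 0)) ∧ χ = min(0.000, 0.867) = 0.000
φ ⊙ φ = max(0, 0.115 + 0.115 − 1) = max(0, -0.770) = 0.000
((¬ψ ∧ (χ ⊙ 0)) ∧ χ) ⇒ (φ ⊙ φ) = min(1, 1 − 0.000 + 0.000) = min(1, 1.000) = 1.000
¬¬ψ = 1 − 0.826 = 0.174
φ ⇒ ψ = min(1, 1 − 0.115 + 0.174) = min(1, 1.059) = 1.000
¬¬ψ ∧ (φ ⇒ ψ) = min(0.174, 1.000) = 0.174
(((¬ψ ∧ (χ ⊙ 0)) ∧ χ) ⇒ (φ ⊙ φ)) ⊙ (¬¬ψ ∧ (φ ⇒ ψ)) = max(0, 1.000 + 0.174 − 1) = max(0, 0.174) = 0.174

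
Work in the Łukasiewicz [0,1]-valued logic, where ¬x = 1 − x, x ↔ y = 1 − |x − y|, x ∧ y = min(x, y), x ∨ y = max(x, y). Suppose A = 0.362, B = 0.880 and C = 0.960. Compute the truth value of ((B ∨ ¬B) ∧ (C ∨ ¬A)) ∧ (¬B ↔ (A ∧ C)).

0.758

¬B = 1 − 0.880 = 0.120
B ∨ ¬B = max(0.880, 0.120) = 0.880
¬A = 1 − 0.362 = 0.638
C ∨ ¬A = max(0.960, 0.638) = 0.960
(B ∨ ¬B) ∧ (C ∨ ¬A) = min(0.880, 0.960) = 0.880
A ∧ C = min(0.362, 0.960) = 0.362
¬B ↔ (A ∧ C) = 1 − |0.120 − 0.362| = 1 − 0.242 = 0.758
((B ∨ ¬B) ∧ (C ∨ ¬A)) ∧ (¬B ↔ (A ∧ C)) = min(0.880, 0.758) = 0.758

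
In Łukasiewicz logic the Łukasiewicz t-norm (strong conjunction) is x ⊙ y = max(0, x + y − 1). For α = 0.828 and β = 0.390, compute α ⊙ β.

0.218

α ⊙ β = max(0, 0.828 + 0.390 − 1) = max(0, 0.218) = 0.218
For comparison, the Gödel (minimum) t-norm min(x, y) would give 0.390.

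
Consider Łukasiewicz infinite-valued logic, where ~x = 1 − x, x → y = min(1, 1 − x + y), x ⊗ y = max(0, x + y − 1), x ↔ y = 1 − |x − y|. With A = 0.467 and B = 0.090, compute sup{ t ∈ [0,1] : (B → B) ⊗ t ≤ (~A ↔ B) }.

0.557

B → B = min(1, 1 − 0.090 + 0.090) = min(1, 1.000) = 1.000
So the left factor is B → B = 1.000.
~A = 1 − 0.467 = 0.533
~A ↔ B = 1 − |0.533 − 0.090| = 1 − 0.443 = 0.557
So the right-hand bound is ~A ↔ B = 0.557.
The residuum of the Łukasiewicz t-norm gives the supremum: min(1, 1 − 1.000 + 0.557).
1 − 1.000 + 0.557 = 0.557, so t = min(1, 0.557) = 0.557.
Check: 1.000 ⊗ 0.557 = max(0, 0.557) = 0.557 ≤ 0.557.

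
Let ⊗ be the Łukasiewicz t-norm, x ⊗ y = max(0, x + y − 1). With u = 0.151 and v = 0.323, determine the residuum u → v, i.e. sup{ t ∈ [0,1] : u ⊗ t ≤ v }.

1.000

The residuum of the Łukasiewicz t-norm gives the supremum: min(1, 1 − 0.151 + 0.323).
1 − 0.151 + 0.323 = 1.172, so t = min(1, 1.172) = 1.000.
Check: 0.151 ⊗ 1.000 = max(0, 0.151) = 0.151 ≤ 0.323.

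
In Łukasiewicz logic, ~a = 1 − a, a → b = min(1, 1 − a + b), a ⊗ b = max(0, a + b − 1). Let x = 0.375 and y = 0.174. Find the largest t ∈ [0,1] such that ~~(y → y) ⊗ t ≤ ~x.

0.625

y → y = min(1, 1 − 0.174 + 0.174) = min(1, 1.000) = 1.000
~(y → y) = 1 − 1.000 = 0.000
~~(y → y) = 1 − 0.000 = 1.000
So the left factor is ~~(y → y) = 1.000.
~x = 1 − 0.375 = 0.625
So the right-hand bound is ~x = 0.625.
The residuum of the Łukasiewicz t-norm gives the supremum: min(1, 1 − 1.000 + 0.625).
1 − 1.000 + 0.625 = 0.625, so t = min(1, 0.625) = 0.625.
Check: 1.000 ⊗ 0.625 = max(0, 0.625) = 0.625 ≤ 0.625.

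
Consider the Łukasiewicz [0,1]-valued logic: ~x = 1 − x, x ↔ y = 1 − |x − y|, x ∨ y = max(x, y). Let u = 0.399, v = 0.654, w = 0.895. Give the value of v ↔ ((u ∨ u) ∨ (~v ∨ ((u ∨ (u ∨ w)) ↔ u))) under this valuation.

0.850

u ∨ u = max(0.399, 0.399) = 0.399
~v = 1 − 0.654 = 0.346
u ∨ w = max(0.399, 0.895) = 0.895
u ∨ (u ∨ w) = max(0.399, 0.895) = 0.895
(u ∨ (u ∨ w)) ↔ u = 1 − |0.895 − 0.399| = 1 − 0.496 = 0.504
~v ∨ ((u ∨ (u ∨ w)) ↔ u) = max(0.346, 0.504) = 0.504
(u ∨ u) ∨ (~v ∨ ((u ∨ (u ∨ w)) ↔ u)) = max(0.399, 0.504) = 0.504
v ↔ ((u ∨ u) ∨ (~v ∨ ((u ∨ (u ∨ w)) ↔ u))) = 1 − |0.654 − 0.504| = 1 − 0.150 = 0.850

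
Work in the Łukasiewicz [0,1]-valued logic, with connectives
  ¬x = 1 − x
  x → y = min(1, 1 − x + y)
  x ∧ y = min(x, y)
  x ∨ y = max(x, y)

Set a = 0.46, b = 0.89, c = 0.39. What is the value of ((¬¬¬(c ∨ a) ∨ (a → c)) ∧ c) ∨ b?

c ∨ a = max(0.39, 0.46) = 0.46
¬(c ∨ a) = 1 − 0.46 = 0.54
¬¬(c ∨ a) = 1 − 0.54 = 0.46
¬¬¬(c ∨ a) = 1 − 0.46 = 0.54
a → c = min(1, 1 − 0.46 + 0.39) = min(1, 0.93) = 0.93
¬¬¬(c ∨ a) ∨ (a → c) = max(0.54, 0.93) = 0.93
(¬¬¬(c ∨ a) ∨ (a → c)) ∧ c = min(0.93, 0.39) = 0.39
((¬¬¬(c ∨ a) ∨ (a → c)) ∧ c) ∨ b = max(0.39, 0.89) = 0.89

0.89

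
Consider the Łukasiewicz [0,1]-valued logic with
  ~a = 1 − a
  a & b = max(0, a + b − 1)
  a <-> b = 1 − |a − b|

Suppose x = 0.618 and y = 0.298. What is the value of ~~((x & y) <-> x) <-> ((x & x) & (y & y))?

0.618

x & y = max(0, 0.618 + 0.298 − 1) = max(0, -0.084) = 0.000
(x & y) <-> x = 1 − |0.000 − 0.618| = 1 − 0.618 = 0.382
~((x & y) <-> x) = 1 − 0.382 = 0.618
~~((x & y) <-> x) = 1 − 0.618 = 0.382
x & x = max(0, 0.618 + 0.618 − 1) = max(0, 0.236) = 0.236
y & y = max(0, 0.298 + 0.298 − 1) = max(0, -0.404) = 0.000
(x & x) & (y & y) = max(0, 0.236 + 0.000 − 1) = max(0, -0.764) = 0.000
~~((x & y) <-> x) <-> ((x & x) & (y & y)) = 1 − |0.382 − 0.000| = 1 − 0.382 = 0.618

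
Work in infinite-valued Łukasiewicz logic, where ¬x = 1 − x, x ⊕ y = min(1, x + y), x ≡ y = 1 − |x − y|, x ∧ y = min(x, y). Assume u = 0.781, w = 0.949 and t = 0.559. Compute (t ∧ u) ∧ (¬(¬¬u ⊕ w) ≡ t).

0.441

t ∧ u = min(0.559, 0.781) = 0.559
¬u = 1 − 0.781 = 0.219
¬¬u = 1 − 0.219 = 0.781
¬¬u ⊕ w = min(1, 0.781 + 0.949) = min(1, 1.730) = 1.000
¬(¬¬u ⊕ w) = 1 − 1.000 = 0.000
¬(¬¬u ⊕ w) ≡ t = 1 − |0.000 − 0.559| = 1 − 0.559 = 0.441
(t ∧ u) ∧ (¬(¬¬u ⊕ w) ≡ t) = min(0.559, 0.441) = 0.441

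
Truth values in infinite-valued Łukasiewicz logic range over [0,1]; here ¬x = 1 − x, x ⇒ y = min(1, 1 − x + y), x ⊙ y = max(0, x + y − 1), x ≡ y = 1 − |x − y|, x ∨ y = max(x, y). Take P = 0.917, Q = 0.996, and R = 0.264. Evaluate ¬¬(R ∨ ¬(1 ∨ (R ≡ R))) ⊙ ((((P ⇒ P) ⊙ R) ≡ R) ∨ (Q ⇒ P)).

R ≡ R = 1 − |0.264 − 0.264| = 1 − 0.000 = 1.000
1 ∨ (R ≡ R) = max(1.000, 1.000) = 1.000
¬(1 ∨ (R ≡ R)) = 1 − 1.000 = 0.000
R ∨ ¬(1 ∨ (R ≡ R)) = max(0.264, 0.000) = 0.264
¬(R ∨ ¬(1 ∨ (R ≡ R))) = 1 − 0.264 = 0.736
¬¬(R ∨ ¬(1 ∨ (R ≡ R))) = 1 − 0.736 = 0.264
P ⇒ P = min(1, 1 − 0.917 + 0.917) = min(1, 1.000) = 1.000
(P ⇒ P) ⊙ R = max(0, 1.000 + 0.264 − 1) = max(0, 0.264) = 0.264
((P ⇒ P) ⊙ R) ≡ R = 1 − |0.264 − 0.264| = 1 − 0.000 = 1.000
Q ⇒ P = min(1, 1 − 0.996 + 0.917) = min(1, 0.921) = 0.921
(((P ⇒ P) ⊙ R) ≡ R) ∨ (Q ⇒ P) = max(1.000, 0.921) = 1.000
¬¬(R ∨ ¬(1 ∨ (R ≡ R))) ⊙ ((((P ⇒ P) ⊙ R) ≡ R) ∨ (Q ⇒ P)) = max(0, 0.264 + 1.000 − 1) = max(0, 0.264) = 0.264

0.264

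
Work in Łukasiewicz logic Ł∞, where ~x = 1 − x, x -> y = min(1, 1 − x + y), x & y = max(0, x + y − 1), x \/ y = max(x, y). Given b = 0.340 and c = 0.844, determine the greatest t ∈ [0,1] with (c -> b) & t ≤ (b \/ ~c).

c -> b = min(1, 1 − 0.844 + 0.340) = min(1, 0.496) = 0.496
So the left factor is c -> b = 0.496.
~c = 1 − 0.844 = 0.156
b \/ ~c = max(0.340, 0.156) = 0.340
So the right-hand bound is b \/ ~c = 0.340.
The residuum of the Łukasiewicz t-norm gives the supremum: min(1, 1 − 0.496 + 0.340).
1 − 0.496 + 0.340 = 0.844, so t = min(1, 0.844) = 0.844.
Check: 0.496 & 0.844 = max(0, 0.340) = 0.340 ≤ 0.340.

0.844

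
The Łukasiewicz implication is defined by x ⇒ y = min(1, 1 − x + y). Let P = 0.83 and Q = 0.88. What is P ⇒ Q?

P ⇒ Q = min(1, 1 − 0.83 + 0.88) = min(1, 1.05) = 1.00
For comparison, the Gödel implication (1 if x ≤ y else y) would give 1.00.

1.00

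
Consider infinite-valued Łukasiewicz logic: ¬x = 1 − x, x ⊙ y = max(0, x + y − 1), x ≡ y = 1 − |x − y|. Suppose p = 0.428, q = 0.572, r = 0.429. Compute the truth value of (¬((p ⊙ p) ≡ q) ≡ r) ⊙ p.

p ⊙ p = max(0, 0.428 + 0.428 − 1) = max(0, -0.144) = 0.000
(p ⊙ p) ≡ q = 1 − |0.000 − 0.572| = 1 − 0.572 = 0.428
¬((p ⊙ p) ≡ q) = 1 − 0.428 = 0.572
¬((p ⊙ p) ≡ q) ≡ r = 1 − |0.572 − 0.429| = 1 − 0.143 = 0.857
(¬((p ⊙ p) ≡ q) ≡ r) ⊙ p = max(0, 0.857 + 0.428 − 1) = max(0, 0.285) = 0.285

0.285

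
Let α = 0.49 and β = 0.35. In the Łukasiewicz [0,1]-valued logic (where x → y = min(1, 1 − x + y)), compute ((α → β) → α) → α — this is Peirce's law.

α → β = min(1, 1 − 0.49 + 0.35) = min(1, 0.86) = 0.86
(α → β) → α = min(1, 1 − 0.86 + 0.49) = min(1, 0.63) = 0.63
((α → β) → α) → α = min(1, 1 − 0.63 + 0.49) = min(1, 0.86) = 0.86
(The value 0.86 < 1 shows this instance is not satisfied; not a Ł∞-tautology in general.)

0.86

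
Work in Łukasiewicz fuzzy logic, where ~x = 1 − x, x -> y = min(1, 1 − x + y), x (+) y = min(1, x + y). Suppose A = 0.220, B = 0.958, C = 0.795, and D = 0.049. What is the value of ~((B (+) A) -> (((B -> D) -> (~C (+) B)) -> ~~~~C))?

0.205

B (+) A = min(1, 0.958 + 0.220) = min(1, 1.178) = 1.000
B -> D = min(1, 1 − 0.958 + 0.049) = min(1, 0.091) = 0.091
~C = 1 − 0.795 = 0.205
~C (+) B = min(1, 0.205 + 0.958) = min(1, 1.163) = 1.000
(B -> D) -> (~C (+) B) = min(1, 1 − 0.091 + 1.000) = min(1, 1.909) = 1.000
~~C = 1 − 0.205 = 0.795
~~~C = 1 − 0.795 = 0.205
~~~~C = 1 − 0.205 = 0.795
((B -> D) -> (~C (+) B)) -> ~~~~C = min(1, 1 − 1.000 + 0.795) = min(1, 0.795) = 0.795
(B (+) A) -> (((B -> D) -> (~C (+) B)) -> ~~~~C) = min(1, 1 − 1.000 + 0.795) = min(1, 0.795) = 0.795
~((B (+) A) -> (((B -> D) -> (~C (+) B)) -> ~~~~C)) = 1 − 0.795 = 0.205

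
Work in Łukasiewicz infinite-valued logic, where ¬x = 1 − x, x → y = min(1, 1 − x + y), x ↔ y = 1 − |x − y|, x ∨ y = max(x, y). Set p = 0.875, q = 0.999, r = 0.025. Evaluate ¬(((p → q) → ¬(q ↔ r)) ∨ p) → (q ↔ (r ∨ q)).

1.000

p → q = min(1, 1 − 0.875 + 0.999) = min(1, 1.124) = 1.000
q ↔ r = 1 − |0.999 − 0.025| = 1 − 0.974 = 0.026
¬(q ↔ r) = 1 − 0.026 = 0.974
(p → q) → ¬(q ↔ r) = min(1, 1 − 1.000 + 0.974) = min(1, 0.974) = 0.974
((p → q) → ¬(q ↔ r)) ∨ p = max(0.974, 0.875) = 0.974
¬(((p → q) → ¬(q ↔ r)) ∨ p) = 1 − 0.974 = 0.026
r ∨ q = max(0.025, 0.999) = 0.999
q ↔ (r ∨ q) = 1 − |0.999 − 0.999| = 1 − 0.000 = 1.000
¬(((p → q) → ¬(q ↔ r)) ∨ p) → (q ↔ (r ∨ q)) = min(1, 1 − 0.026 + 1.000) = min(1, 1.974) = 1.000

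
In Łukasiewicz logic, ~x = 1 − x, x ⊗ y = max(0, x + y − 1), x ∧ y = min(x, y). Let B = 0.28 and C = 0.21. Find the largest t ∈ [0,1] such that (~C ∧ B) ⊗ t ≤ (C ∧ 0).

~C = 1 − 0.21 = 0.79
~C ∧ B = min(0.79, 0.28) = 0.28
So the left factor is ~C ∧ B = 0.28.
C ∧ 0 = min(0.21, 0.00) = 0.00
So the right-hand bound is C ∧ 0 = 0.00.
The residuum of the Łukasiewicz t-norm gives the supremum: min(1, 1 − 0.28 + 0.00).
1 − 0.28 + 0.00 = 0.72, so t = min(1, 0.72) = 0.72.
Check: 0.28 ⊗ 0.72 = max(0, 0.00) = 0.00 ≤ 0.00.

0.72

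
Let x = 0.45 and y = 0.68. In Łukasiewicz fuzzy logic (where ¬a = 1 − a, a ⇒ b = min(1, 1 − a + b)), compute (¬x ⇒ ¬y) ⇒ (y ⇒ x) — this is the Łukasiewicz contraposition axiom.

¬x = 1 − 0.45 = 0.55
¬y = 1 − 0.68 = 0.32
¬x ⇒ ¬y = min(1, 1 − 0.55 + 0.32) = min(1, 0.77) = 0.77
y ⇒ x = min(1, 1 − 0.68 + 0.45) = min(1, 0.77) = 0.77
(¬x ⇒ ¬y) ⇒ (y ⇒ x) = min(1, 1 − 0.77 + 0.77) = min(1, 1.00) = 1.00
(As expected: an axiom of Ł∞, always 1.)

1.00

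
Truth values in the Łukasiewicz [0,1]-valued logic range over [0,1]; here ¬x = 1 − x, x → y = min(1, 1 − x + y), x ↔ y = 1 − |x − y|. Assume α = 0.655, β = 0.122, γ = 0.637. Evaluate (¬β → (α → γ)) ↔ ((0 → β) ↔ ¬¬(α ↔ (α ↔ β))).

¬β = 1 − 0.122 = 0.878
α → γ = min(1, 1 − 0.655 + 0.637) = min(1, 0.982) = 0.982
¬β → (α → γ) = min(1, 1 − 0.878 + 0.982) = min(1, 1.104) = 1.000
0 → β = min(1, 1 − 0.000 + 0.122) = min(1, 1.122) = 1.000
α ↔ β = 1 − |0.655 − 0.122| = 1 − 0.533 = 0.467
α ↔ (α ↔ β) = 1 − |0.655 − 0.467| = 1 − 0.188 = 0.812
¬(α ↔ (α ↔ β)) = 1 − 0.812 = 0.188
¬¬(α ↔ (α ↔ β)) = 1 − 0.188 = 0.812
(0 → β) ↔ ¬¬(α ↔ (α ↔ β)) = 1 − |1.000 − 0.812| = 1 − 0.188 = 0.812
(¬β → (α → γ)) ↔ ((0 → β) ↔ ¬¬(α ↔ (α ↔ β))) = 1 − |1.000 − 0.812| = 1 − 0.188 = 0.812

0.812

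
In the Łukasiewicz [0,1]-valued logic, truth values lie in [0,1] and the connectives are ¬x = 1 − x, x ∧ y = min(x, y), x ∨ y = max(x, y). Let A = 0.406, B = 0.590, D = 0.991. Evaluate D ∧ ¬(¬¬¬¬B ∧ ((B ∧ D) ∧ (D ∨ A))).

0.410

¬B = 1 − 0.590 = 0.410
¬¬B = 1 − 0.410 = 0.590
¬¬¬B = 1 − 0.590 = 0.410
¬¬¬¬B = 1 − 0.410 = 0.590
B ∧ D = min(0.590, 0.991) = 0.590
D ∨ A = max(0.991, 0.406) = 0.991
(B ∧ D) ∧ (D ∨ A) = min(0.590, 0.991) = 0.590
¬¬¬¬B ∧ ((B ∧ D) ∧ (D ∨ A)) = min(0.590, 0.590) = 0.590
¬(¬¬¬¬B ∧ ((B ∧ D) ∧ (D ∨ A))) = 1 − 0.590 = 0.410
D ∧ ¬(¬¬¬¬B ∧ ((B ∧ D) ∧ (D ∨ A))) = min(0.991, 0.410) = 0.410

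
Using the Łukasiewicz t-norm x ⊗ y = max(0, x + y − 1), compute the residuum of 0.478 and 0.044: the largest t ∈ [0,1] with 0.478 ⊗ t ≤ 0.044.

The residuum of the Łukasiewicz t-norm gives the supremum: min(1, 1 − 0.478 + 0.044).
1 − 0.478 + 0.044 = 0.566, so t = min(1, 0.566) = 0.566.
Check: 0.478 ⊗ 0.566 = max(0, 0.044) = 0.044 ≤ 0.044.

0.566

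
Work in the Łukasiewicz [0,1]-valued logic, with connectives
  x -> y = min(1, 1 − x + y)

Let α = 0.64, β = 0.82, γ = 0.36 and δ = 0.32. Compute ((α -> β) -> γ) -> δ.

α -> β = min(1, 1 − 0.64 + 0.82) = min(1, 1.18) = 1.00
(α -> β) -> γ = min(1, 1 − 1.00 + 0.36) = min(1, 0.36) = 0.36
((α -> β) -> γ) -> δ = min(1, 1 − 0.36 + 0.32) = min(1, 0.96) = 0.96

0.96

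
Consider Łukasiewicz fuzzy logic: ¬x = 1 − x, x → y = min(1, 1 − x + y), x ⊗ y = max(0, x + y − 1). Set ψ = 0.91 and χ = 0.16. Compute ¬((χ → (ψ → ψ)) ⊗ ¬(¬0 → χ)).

0.16

ψ → ψ = min(1, 1 − 0.91 + 0.91) = min(1, 1.00) = 1.00
χ → (ψ → ψ) = min(1, 1 − 0.16 + 1.00) = min(1, 1.84) = 1.00
¬0 = 1 − 0.00 = 1.00
¬0 → χ = min(1, 1 − 1.00 + 0.16) = min(1, 0.16) = 0.16
¬(¬0 → χ) = 1 − 0.16 = 0.84
(χ → (ψ → ψ)) ⊗ ¬(¬0 → χ) = max(0, 1.00 + 0.84 − 1) = max(0, 0.84) = 0.84
¬((χ → (ψ → ψ)) ⊗ ¬(¬0 → χ)) = 1 − 0.84 = 0.16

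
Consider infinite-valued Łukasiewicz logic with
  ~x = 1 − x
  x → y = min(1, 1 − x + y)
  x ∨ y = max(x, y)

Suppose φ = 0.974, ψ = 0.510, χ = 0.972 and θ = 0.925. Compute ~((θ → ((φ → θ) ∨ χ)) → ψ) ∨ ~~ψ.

0.510

φ → θ = min(1, 1 − 0.974 + 0.925) = min(1, 0.951) = 0.951
(φ → θ) ∨ χ = max(0.951, 0.972) = 0.972
θ → ((φ → θ) ∨ χ) = min(1, 1 − 0.925 + 0.972) = min(1, 1.047) = 1.000
(θ → ((φ → θ) ∨ χ)) → ψ = min(1, 1 − 1.000 + 0.510) = min(1, 0.510) = 0.510
~((θ → ((φ → θ) ∨ χ)) → ψ) = 1 − 0.510 = 0.490
~ψ = 1 − 0.510 = 0.490
~~ψ = 1 − 0.490 = 0.510
~((θ → ((φ → θ) ∨ χ)) → ψ) ∨ ~~ψ = max(0.490, 0.510) = 0.510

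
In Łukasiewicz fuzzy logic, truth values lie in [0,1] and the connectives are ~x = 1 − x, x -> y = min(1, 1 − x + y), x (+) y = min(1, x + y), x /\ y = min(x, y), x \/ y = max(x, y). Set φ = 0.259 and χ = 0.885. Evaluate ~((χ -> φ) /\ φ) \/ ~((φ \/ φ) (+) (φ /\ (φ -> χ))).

χ -> φ = min(1, 1 − 0.885 + 0.259) = min(1, 0.374) = 0.374
(χ -> φ) /\ φ = min(0.374, 0.259) = 0.259
~((χ -> φ) /\ φ) = 1 − 0.259 = 0.741
φ \/ φ = max(0.259, 0.259) = 0.259
φ -> χ = min(1, 1 − 0.259 + 0.885) = min(1, 1.626) = 1.000
φ /\ (φ -> χ) = min(0.259, 1.000) = 0.259
(φ \/ φ) (+) (φ /\ (φ -> χ)) = min(1, 0.259 + 0.259) = min(1, 0.518) = 0.518
~((φ \/ φ) (+) (φ /\ (φ -> χ))) = 1 − 0.518 = 0.482
~((χ -> φ) /\ φ) \/ ~((φ \/ φ) (+) (φ /\ (φ -> χ))) = max(0.741, 0.482) = 0.741

0.741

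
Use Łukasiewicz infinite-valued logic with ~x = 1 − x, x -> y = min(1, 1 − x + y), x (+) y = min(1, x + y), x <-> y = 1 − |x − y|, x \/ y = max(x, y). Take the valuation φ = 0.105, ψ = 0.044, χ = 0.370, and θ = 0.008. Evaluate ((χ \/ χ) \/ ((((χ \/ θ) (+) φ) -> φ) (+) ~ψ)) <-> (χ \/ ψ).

0.370

χ \/ χ = max(0.370, 0.370) = 0.370
χ \/ θ = max(0.370, 0.008) = 0.370
(χ \/ θ) (+) φ = min(1, 0.370 + 0.105) = min(1, 0.475) = 0.475
((χ \/ θ) (+) φ) -> φ = min(1, 1 − 0.475 + 0.105) = min(1, 0.630) = 0.630
~ψ = 1 − 0.044 = 0.956
(((χ \/ θ) (+) φ) -> φ) (+) ~ψ = min(1, 0.630 + 0.956) = min(1, 1.586) = 1.000
(χ \/ χ) \/ ((((χ \/ θ) (+) φ) -> φ) (+) ~ψ) = max(0.370, 1.000) = 1.000
χ \/ ψ = max(0.370, 0.044) = 0.370
((χ \/ χ) \/ ((((χ \/ θ) (+) φ) -> φ) (+) ~ψ)) <-> (χ \/ ψ) = 1 − |1.000 − 0.370| = 1 − 0.630 = 0.370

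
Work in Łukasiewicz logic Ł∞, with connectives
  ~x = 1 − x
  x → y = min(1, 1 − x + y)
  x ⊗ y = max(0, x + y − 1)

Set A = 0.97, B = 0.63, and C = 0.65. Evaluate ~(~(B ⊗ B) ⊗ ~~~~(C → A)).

B ⊗ B = max(0, 0.63 + 0.63 − 1) = max(0, 0.26) = 0.26
~(B ⊗ B) = 1 − 0.26 = 0.74
C → A = min(1, 1 − 0.65 + 0.97) = min(1, 1.32) = 1.00
~(C → A) = 1 − 1.00 = 0.00
~~(C → A) = 1 − 0.00 = 1.00
~~~(C → A) = 1 − 1.00 = 0.00
~~~~(C → A) = 1 − 0.00 = 1.00
~(B ⊗ B) ⊗ ~~~~(C → A) = max(0, 0.74 + 1.00 − 1) = max(0, 0.74) = 0.74
~(~(B ⊗ B) ⊗ ~~~~(C → A)) = 1 − 0.74 = 0.26

0.26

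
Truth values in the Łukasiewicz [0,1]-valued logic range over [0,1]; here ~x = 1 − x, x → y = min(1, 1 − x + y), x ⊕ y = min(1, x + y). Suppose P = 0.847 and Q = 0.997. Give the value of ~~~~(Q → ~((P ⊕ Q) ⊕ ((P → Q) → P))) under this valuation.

0.003

P ⊕ Q = min(1, 0.847 + 0.997) = min(1, 1.844) = 1.000
P → Q = min(1, 1 − 0.847 + 0.997) = min(1, 1.150) = 1.000
(P → Q) → P = min(1, 1 − 1.000 + 0.847) = min(1, 0.847) = 0.847
(P ⊕ Q) ⊕ ((P → Q) → P) = min(1, 1.000 + 0.847) = min(1, 1.847) = 1.000
~((P ⊕ Q) ⊕ ((P → Q) → P)) = 1 − 1.000 = 0.000
Q → ~((P ⊕ Q) ⊕ ((P → Q) → P)) = min(1, 1 − 0.997 + 0.000) = min(1, 0.003) = 0.003
~(Q → ~((P ⊕ Q) ⊕ ((P → Q) → P))) = 1 − 0.003 = 0.997
~~(Q → ~((P ⊕ Q) ⊕ ((P → Q) → P))) = 1 − 0.997 = 0.003
~~~(Q → ~((P ⊕ Q) ⊕ ((P → Q) → P))) = 1 − 0.003 = 0.997
~~~~(Q → ~((P ⊕ Q) ⊕ ((P → Q) → P))) = 1 − 0.997 = 0.003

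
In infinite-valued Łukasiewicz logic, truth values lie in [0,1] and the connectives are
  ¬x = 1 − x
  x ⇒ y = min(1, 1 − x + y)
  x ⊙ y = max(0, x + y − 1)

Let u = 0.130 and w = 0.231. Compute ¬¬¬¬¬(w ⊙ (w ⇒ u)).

w ⇒ u = min(1, 1 − 0.231 + 0.130) = min(1, 0.899) = 0.899
w ⊙ (w ⇒ u) = max(0, 0.231 + 0.899 − 1) = max(0, 0.130) = 0.130
¬(w ⊙ (w ⇒ u)) = 1 − 0.130 = 0.870
¬¬(w ⊙ (w ⇒ u)) = 1 − 0.870 = 0.130
¬¬¬(w ⊙ (w ⇒ u)) = 1 − 0.130 = 0.870
¬¬¬¬(w ⊙ (w ⇒ u)) = 1 − 0.870 = 0.130
¬¬¬¬¬(w ⊙ (w ⇒ u)) = 1 − 0.130 = 0.870

0.870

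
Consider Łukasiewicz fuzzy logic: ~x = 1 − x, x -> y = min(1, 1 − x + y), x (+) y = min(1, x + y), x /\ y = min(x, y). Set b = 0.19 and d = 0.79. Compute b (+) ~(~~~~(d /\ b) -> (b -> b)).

d /\ b = min(0.79, 0.19) = 0.19
~(d /\ b) = 1 − 0.19 = 0.81
~~(d /\ b) = 1 − 0.81 = 0.19
~~~(d /\ b) = 1 − 0.19 = 0.81
~~~~(d /\ b) = 1 − 0.81 = 0.19
b -> b = min(1, 1 − 0.19 + 0.19) = min(1, 1.00) = 1.00
~~~~(d /\ b) -> (b -> b) = min(1, 1 − 0.19 + 1.00) = min(1, 1.81) = 1.00
~(~~~~(d /\ b) -> (b -> b)) = 1 − 1.00 = 0.00
b (+) ~(~~~~(d /\ b) -> (b -> b)) = min(1, 0.19 + 0.00) = min(1, 0.19) = 0.19

0.19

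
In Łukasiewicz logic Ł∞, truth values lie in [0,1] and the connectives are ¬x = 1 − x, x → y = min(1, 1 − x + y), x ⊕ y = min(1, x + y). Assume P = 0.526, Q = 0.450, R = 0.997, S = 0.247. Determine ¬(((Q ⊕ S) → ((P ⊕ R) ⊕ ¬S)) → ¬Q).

Q ⊕ S = min(1, 0.450 + 0.247) = min(1, 0.697) = 0.697
P ⊕ R = min(1, 0.526 + 0.997) = min(1, 1.523) = 1.000
¬S = 1 − 0.247 = 0.753
(P ⊕ R) ⊕ ¬S = min(1, 1.000 + 0.753) = min(1, 1.753) = 1.000
(Q ⊕ S) → ((P ⊕ R) ⊕ ¬S) = min(1, 1 − 0.697 + 1.000) = min(1, 1.303) = 1.000
¬Q = 1 − 0.450 = 0.550
((Q ⊕ S) → ((P ⊕ R) ⊕ ¬S)) → ¬Q = min(1, 1 − 1.000 + 0.550) = min(1, 0.550) = 0.550
¬(((Q ⊕ S) → ((P ⊕ R) ⊕ ¬S)) → ¬Q) = 1 − 0.550 = 0.450

0.450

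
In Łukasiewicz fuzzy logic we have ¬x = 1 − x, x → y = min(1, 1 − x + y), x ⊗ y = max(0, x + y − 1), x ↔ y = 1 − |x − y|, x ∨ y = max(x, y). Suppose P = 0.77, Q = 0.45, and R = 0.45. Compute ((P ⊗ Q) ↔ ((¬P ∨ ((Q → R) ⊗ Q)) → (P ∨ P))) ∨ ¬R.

0.55

P ⊗ Q = max(0, 0.77 + 0.45 − 1) = max(0, 0.22) = 0.22
¬P = 1 − 0.77 = 0.23
Q → R = min(1, 1 − 0.45 + 0.45) = min(1, 1.00) = 1.00
(Q → R) ⊗ Q = max(0, 1.00 + 0.45 − 1) = max(0, 0.45) = 0.45
¬P ∨ ((Q → R) ⊗ Q) = max(0.23, 0.45) = 0.45
P ∨ P = max(0.77, 0.77) = 0.77
(¬P ∨ ((Q → R) ⊗ Q)) → (P ∨ P) = min(1, 1 − 0.45 + 0.77) = min(1, 1.32) = 1.00
(P ⊗ Q) ↔ ((¬P ∨ ((Q → R) ⊗ Q)) → (P ∨ P)) = 1 − |0.22 − 1.00| = 1 − 0.78 = 0.22
¬R = 1 − 0.45 = 0.55
((P ⊗ Q) ↔ ((¬P ∨ ((Q → R) ⊗ Q)) → (P ∨ P))) ∨ ¬R = max(0.22, 0.55) = 0.55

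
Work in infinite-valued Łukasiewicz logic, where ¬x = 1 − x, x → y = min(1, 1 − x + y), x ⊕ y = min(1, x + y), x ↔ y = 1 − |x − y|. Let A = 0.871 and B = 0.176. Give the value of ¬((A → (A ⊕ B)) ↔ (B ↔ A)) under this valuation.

0.695

A ⊕ B = min(1, 0.871 + 0.176) = min(1, 1.047) = 1.000
A → (A ⊕ B) = min(1, 1 − 0.871 + 1.000) = min(1, 1.129) = 1.000
B ↔ A = 1 − |0.176 − 0.871| = 1 − 0.695 = 0.305
(A → (A ⊕ B)) ↔ (B ↔ A) = 1 − |1.000 − 0.305| = 1 − 0.695 = 0.305
¬((A → (A ⊕ B)) ↔ (B ↔ A)) = 1 − 0.305 = 0.695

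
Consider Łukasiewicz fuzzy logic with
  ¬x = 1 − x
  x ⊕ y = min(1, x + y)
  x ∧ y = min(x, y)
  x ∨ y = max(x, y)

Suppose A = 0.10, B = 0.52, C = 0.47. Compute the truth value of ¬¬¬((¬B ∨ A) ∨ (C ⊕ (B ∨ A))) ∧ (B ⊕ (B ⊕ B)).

¬B = 1 − 0.52 = 0.48
¬B ∨ A = max(0.48, 0.10) = 0.48
B ∨ A = max(0.52, 0.10) = 0.52
C ⊕ (B ∨ A) = min(1, 0.47 + 0.52) = min(1, 0.99) = 0.99
(¬B ∨ A) ∨ (C ⊕ (B ∨ A)) = max(0.48, 0.99) = 0.99
¬((¬B ∨ A) ∨ (C ⊕ (B ∨ A))) = 1 − 0.99 = 0.01
¬¬((¬B ∨ A) ∨ (C ⊕ (B ∨ A))) = 1 − 0.01 = 0.99
¬¬¬((¬B ∨ A) ∨ (C ⊕ (B ∨ A))) = 1 − 0.99 = 0.01
B ⊕ B = min(1, 0.52 + 0.52) = min(1, 1.04) = 1.00
B ⊕ (B ⊕ B) = min(1, 0.52 + 1.00) = min(1, 1.52) = 1.00
¬¬¬((¬B ∨ A) ∨ (C ⊕ (B ∨ A))) ∧ (B ⊕ (B ⊕ B)) = min(0.01, 1.00) = 0.01

0.01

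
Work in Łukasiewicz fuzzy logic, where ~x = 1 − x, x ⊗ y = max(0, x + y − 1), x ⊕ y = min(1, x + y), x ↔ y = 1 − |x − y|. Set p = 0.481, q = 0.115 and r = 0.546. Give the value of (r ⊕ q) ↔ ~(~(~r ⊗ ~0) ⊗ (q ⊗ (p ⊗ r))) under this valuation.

r ⊕ q = min(1, 0.546 + 0.115) = min(1, 0.661) = 0.661
~r = 1 − 0.546 = 0.454
~0 = 1 − 0.000 = 1.000
~r ⊗ ~0 = max(0, 0.454 + 1.000 − 1) = max(0, 0.454) = 0.454
~(~r ⊗ ~0) = 1 − 0.454 = 0.546
p ⊗ r = max(0, 0.481 + 0.546 − 1) = max(0, 0.027) = 0.027
q ⊗ (p ⊗ r) = max(0, 0.115 + 0.027 − 1) = max(0, -0.858) = 0.000
~(~r ⊗ ~0) ⊗ (q ⊗ (p ⊗ r)) = max(0, 0.546 + 0.000 − 1) = max(0, -0.454) = 0.000
~(~(~r ⊗ ~0) ⊗ (q ⊗ (p ⊗ r))) = 1 − 0.000 = 1.000
(r ⊕ q) ↔ ~(~(~r ⊗ ~0) ⊗ (q ⊗ (p ⊗ r))) = 1 − |0.661 − 1.000| = 1 − 0.339 = 0.661

0.661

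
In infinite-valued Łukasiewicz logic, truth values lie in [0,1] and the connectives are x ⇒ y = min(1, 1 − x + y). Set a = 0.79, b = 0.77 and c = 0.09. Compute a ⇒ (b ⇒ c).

b ⇒ c = min(1, 1 − 0.77 + 0.09) = min(1, 0.32) = 0.32
a ⇒ (b ⇒ c) = min(1, 1 − 0.79 + 0.32) = min(1, 0.53) = 0.53

0.53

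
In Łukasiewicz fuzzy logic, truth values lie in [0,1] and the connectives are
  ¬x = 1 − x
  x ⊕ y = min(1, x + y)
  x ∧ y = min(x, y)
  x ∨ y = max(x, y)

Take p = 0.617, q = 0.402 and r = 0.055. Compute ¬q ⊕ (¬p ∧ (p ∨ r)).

0.981

¬q = 1 − 0.402 = 0.598
¬p = 1 − 0.617 = 0.383
p ∨ r = max(0.617, 0.055) = 0.617
¬p ∧ (p ∨ r) = min(0.383, 0.617) = 0.383
¬q ⊕ (¬p ∧ (p ∨ r)) = min(1, 0.598 + 0.383) = min(1, 0.981) = 0.981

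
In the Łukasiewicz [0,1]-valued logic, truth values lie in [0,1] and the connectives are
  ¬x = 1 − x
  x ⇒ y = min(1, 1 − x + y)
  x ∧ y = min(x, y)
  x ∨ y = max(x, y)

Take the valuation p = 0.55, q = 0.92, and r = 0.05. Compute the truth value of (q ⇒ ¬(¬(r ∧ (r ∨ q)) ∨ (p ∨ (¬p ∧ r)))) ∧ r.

r ∨ q = max(0.05, 0.92) = 0.92
r ∧ (r ∨ q) = min(0.05, 0.92) = 0.05
¬(r ∧ (r ∨ q)) = 1 − 0.05 = 0.95
¬p = 1 − 0.55 = 0.45
¬p ∧ r = min(0.45, 0.05) = 0.05
p ∨ (¬p ∧ r) = max(0.55, 0.05) = 0.55
¬(r ∧ (r ∨ q)) ∨ (p ∨ (¬p ∧ r)) = max(0.95, 0.55) = 0.95
¬(¬(r ∧ (r ∨ q)) ∨ (p ∨ (¬p ∧ r))) = 1 − 0.95 = 0.05
q ⇒ ¬(¬(r ∧ (r ∨ q)) ∨ (p ∨ (¬p ∧ r))) = min(1, 1 − 0.92 + 0.05) = min(1, 0.13) = 0.13
(q ⇒ ¬(¬(r ∧ (r ∨ q)) ∨ (p ∨ (¬p ∧ r)))) ∧ r = min(0.13, 0.05) = 0.05

0.05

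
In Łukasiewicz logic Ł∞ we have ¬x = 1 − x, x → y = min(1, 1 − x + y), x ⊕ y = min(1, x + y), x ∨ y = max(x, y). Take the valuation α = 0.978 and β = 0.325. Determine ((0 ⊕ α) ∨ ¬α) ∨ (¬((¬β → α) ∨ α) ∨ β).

0 ⊕ α = min(1, 0.000 + 0.978) = min(1, 0.978) = 0.978
¬α = 1 − 0.978 = 0.022
(0 ⊕ α) ∨ ¬α = max(0.978, 0.022) = 0.978
¬β = 1 − 0.325 = 0.675
¬β → α = min(1, 1 − 0.675 + 0.978) = min(1, 1.303) = 1.000
(¬β → α) ∨ α = max(1.000, 0.978) = 1.000
¬((¬β → α) ∨ α) = 1 − 1.000 = 0.000
¬((¬β → α) ∨ α) ∨ β = max(0.000, 0.325) = 0.325
((0 ⊕ α) ∨ ¬α) ∨ (¬((¬β → α) ∨ α) ∨ β) = max(0.978, 0.325) = 0.978

0.978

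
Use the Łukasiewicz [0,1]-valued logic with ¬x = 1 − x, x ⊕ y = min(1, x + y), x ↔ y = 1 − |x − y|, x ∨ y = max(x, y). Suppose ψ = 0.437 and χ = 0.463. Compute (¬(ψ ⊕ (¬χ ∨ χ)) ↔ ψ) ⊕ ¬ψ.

1.000

¬χ = 1 − 0.463 = 0.537
¬χ ∨ χ = max(0.537, 0.463) = 0.537
ψ ⊕ (¬χ ∨ χ) = min(1, 0.437 + 0.537) = min(1, 0.974) = 0.974
¬(ψ ⊕ (¬χ ∨ χ)) = 1 − 0.974 = 0.026
¬(ψ ⊕ (¬χ ∨ χ)) ↔ ψ = 1 − |0.026 − 0.437| = 1 − 0.411 = 0.589
¬ψ = 1 − 0.437 = 0.563
(¬(ψ ⊕ (¬χ ∨ χ)) ↔ ψ) ⊕ ¬ψ = min(1, 0.589 + 0.563) = min(1, 1.152) = 1.000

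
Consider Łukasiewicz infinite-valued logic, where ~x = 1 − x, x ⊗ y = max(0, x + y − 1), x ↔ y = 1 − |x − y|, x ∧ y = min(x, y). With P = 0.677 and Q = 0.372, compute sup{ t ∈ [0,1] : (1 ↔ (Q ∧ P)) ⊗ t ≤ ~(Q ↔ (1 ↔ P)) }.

0.933

Q ∧ P = min(0.372, 0.677) = 0.372
1 ↔ (Q ∧ P) = 1 − |1.000 − 0.372| = 1 − 0.628 = 0.372
So the left factor is 1 ↔ (Q ∧ P) = 0.372.
1 ↔ P = 1 − |1.000 − 0.677| = 1 − 0.323 = 0.677
Q ↔ (1 ↔ P) = 1 − |0.372 − 0.677| = 1 − 0.305 = 0.695
~(Q ↔ (1 ↔ P)) = 1 − 0.695 = 0.305
So the right-hand bound is ~(Q ↔ (1 ↔ P)) = 0.305.
The residuum of the Łukasiewicz t-norm gives the supremum: min(1, 1 − 0.372 + 0.305).
1 − 0.372 + 0.305 = 0.933, so t = min(1, 0.933) = 0.933.
Check: 0.372 ⊗ 0.933 = max(0, 0.305) = 0.305 ≤ 0.305.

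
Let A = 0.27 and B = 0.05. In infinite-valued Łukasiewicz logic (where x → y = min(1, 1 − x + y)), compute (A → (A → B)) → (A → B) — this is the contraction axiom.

A → B = min(1, 1 − 0.27 + 0.05) = min(1, 0.78) = 0.78
A → (A → B) = min(1, 1 − 0.27 + 0.78) = min(1, 1.51) = 1.00
(A → (A → B)) → (A → B) = min(1, 1 − 1.00 + 0.78) = min(1, 0.78) = 0.78
(The value 0.78 < 1 shows this instance is not satisfied; fails in Ł∞ (the t-norm is not idempotent).)

0.78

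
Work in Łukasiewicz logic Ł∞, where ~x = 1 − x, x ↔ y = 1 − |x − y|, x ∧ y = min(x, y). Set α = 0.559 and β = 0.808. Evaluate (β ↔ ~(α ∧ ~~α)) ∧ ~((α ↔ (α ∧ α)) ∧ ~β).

0.633

~α = 1 − 0.559 = 0.441
~~α = 1 − 0.441 = 0.559
α ∧ ~~α = min(0.559, 0.559) = 0.559
~(α ∧ ~~α) = 1 − 0.559 = 0.441
β ↔ ~(α ∧ ~~α) = 1 − |0.808 − 0.441| = 1 − 0.367 = 0.633
α ∧ α = min(0.559, 0.559) = 0.559
α ↔ (α ∧ α) = 1 − |0.559 − 0.559| = 1 − 0.000 = 1.000
~β = 1 − 0.808 = 0.192
(α ↔ (α ∧ α)) ∧ ~β = min(1.000, 0.192) = 0.192
~((α ↔ (α ∧ α)) ∧ ~β) = 1 − 0.192 = 0.808
(β ↔ ~(α ∧ ~~α)) ∧ ~((α ↔ (α ∧ α)) ∧ ~β) = min(0.633, 0.808) = 0.633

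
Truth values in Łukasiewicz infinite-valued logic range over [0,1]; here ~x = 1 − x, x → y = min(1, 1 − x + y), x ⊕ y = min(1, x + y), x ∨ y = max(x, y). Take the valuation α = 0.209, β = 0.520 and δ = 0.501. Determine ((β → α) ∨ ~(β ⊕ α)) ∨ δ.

0.689

β → α = min(1, 1 − 0.520 + 0.209) = min(1, 0.689) = 0.689
β ⊕ α = min(1, 0.520 + 0.209) = min(1, 0.729) = 0.729
~(β ⊕ α) = 1 − 0.729 = 0.271
(β → α) ∨ ~(β ⊕ α) = max(0.689, 0.271) = 0.689
((β → α) ∨ ~(β ⊕ α)) ∨ δ = max(0.689, 0.501) = 0.689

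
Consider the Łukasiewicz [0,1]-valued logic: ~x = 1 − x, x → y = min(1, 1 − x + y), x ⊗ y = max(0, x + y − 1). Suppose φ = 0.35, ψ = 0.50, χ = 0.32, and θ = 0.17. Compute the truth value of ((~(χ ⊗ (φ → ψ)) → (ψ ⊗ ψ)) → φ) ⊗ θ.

φ → ψ = min(1, 1 − 0.35 + 0.50) = min(1, 1.15) = 1.00
χ ⊗ (φ → ψ) = max(0, 0.32 + 1.00 − 1) = max(0, 0.32) = 0.32
~(χ ⊗ (φ → ψ)) = 1 − 0.32 = 0.68
ψ ⊗ ψ = max(0, 0.50 + 0.50 − 1) = max(0, 0.00) = 0.00
~(χ ⊗ (φ → ψ)) → (ψ ⊗ ψ) = min(1, 1 − 0.68 + 0.00) = min(1, 0.32) = 0.32
(~(χ ⊗ (φ → ψ)) → (ψ ⊗ ψ)) → φ = min(1, 1 − 0.32 + 0.35) = min(1, 1.03) = 1.00
((~(χ ⊗ (φ → ψ)) → (ψ ⊗ ψ)) → φ) ⊗ θ = max(0, 1.00 + 0.17 − 1) = max(0, 0.17) = 0.17

0.17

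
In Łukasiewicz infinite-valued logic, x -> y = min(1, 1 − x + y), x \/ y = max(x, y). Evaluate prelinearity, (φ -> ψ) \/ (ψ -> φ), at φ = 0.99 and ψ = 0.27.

1.00

φ -> ψ = min(1, 1 − 0.99 + 0.27) = min(1, 0.28) = 0.28
ψ -> φ = min(1, 1 − 0.27 + 0.99) = min(1, 1.72) = 1.00
(φ -> ψ) \/ (ψ -> φ) = max(0.28, 1.00) = 1.00
(As expected: a Ł∞-tautology — holds in every MV-chain.)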